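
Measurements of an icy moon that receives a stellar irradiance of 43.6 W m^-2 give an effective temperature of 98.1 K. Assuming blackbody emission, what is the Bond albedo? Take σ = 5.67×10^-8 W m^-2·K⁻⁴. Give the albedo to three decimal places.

0.518

Energy balance: S(1−α)/4 = σT⁴, so 1−α = 4σT⁴/S.
σT⁴ = 5.251 W m^-2, so 4σT⁴ = 21.00 W m^-2.
Hence α = 1 − 21.00/43.60 = 0.5182.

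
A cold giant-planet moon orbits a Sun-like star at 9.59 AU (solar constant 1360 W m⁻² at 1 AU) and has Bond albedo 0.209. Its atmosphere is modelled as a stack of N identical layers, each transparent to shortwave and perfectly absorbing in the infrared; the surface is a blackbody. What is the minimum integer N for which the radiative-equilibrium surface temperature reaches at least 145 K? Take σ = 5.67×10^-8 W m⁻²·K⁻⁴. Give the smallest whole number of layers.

8

Flux at the orbit: S = 1360/(9.59)² = 14.79 W m⁻².
OLR = S(1−α)/4 = 2.924 W m⁻²; the top layer radiates at T_e = 84.74 K.
Need (N+1)T_e⁴ ≥ T_s⁴, i.e. N+1 ≥ (145/84.74)⁴ = 8.571.
So N ≥ 7.571; the smallest integer is N = 8.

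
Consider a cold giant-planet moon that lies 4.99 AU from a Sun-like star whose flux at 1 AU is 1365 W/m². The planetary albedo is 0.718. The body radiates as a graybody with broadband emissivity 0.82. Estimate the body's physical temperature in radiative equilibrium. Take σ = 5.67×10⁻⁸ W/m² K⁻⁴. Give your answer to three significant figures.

By the inverse-square law, S = 1365/4.99² = 54.82 W/m².
Absorbed flux (global mean): S(1−α)/4 = 54.82·0.282/4 = 3.865 W/m².
Equating to εσT⁴ with ε = 0.82: T = (3.865/0.82σ)^(1/4) = 95.48 K.

95.5 K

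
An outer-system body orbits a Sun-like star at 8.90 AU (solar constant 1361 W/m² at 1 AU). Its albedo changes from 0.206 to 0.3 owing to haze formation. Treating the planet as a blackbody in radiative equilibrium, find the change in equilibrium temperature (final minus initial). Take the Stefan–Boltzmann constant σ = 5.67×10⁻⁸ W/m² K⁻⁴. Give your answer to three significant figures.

-2.73 kelvin

Irradiance scales as 1/d², so S = 1361 W/m² × (1/8.90)² = 17.18 W/m².
With α = 0.206, T₁ = 88.07 K.
Final:   T₂ = [S(1−0.3)/(4σ)]^(1/4) = 85.34 K.
ΔT = T₂ − T₁ = -2.731 K.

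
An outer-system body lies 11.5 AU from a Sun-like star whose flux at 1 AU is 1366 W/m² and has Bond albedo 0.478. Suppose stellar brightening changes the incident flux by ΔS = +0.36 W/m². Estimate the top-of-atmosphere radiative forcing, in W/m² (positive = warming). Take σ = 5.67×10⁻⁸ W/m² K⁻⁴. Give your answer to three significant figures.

By the inverse-square law, S = 1366/11.5² = 10.33 W/m².
Only a fraction (1−α) is absorbed and it's spread over 4πR², so ΔF = (1−α)ΔS/4 = 0.04698 W/m².

0.0470 W/m²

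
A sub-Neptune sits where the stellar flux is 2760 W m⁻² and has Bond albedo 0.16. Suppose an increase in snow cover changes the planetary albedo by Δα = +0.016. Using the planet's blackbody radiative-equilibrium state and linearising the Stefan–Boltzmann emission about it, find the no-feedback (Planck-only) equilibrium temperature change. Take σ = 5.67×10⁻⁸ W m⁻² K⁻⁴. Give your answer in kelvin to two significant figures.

The baseline emission temperature is T_e = 318.0 K.
The change in absorbed flux is Δ[S(1−α)/4] = −SΔα/4 = -11.04 W m⁻².
The Planck feedback parameter is 4σT_e³ = 7.291 W m⁻²/K.
So ΔT₀ = -11.04/7.291 = -1.51 K.

-1.5 K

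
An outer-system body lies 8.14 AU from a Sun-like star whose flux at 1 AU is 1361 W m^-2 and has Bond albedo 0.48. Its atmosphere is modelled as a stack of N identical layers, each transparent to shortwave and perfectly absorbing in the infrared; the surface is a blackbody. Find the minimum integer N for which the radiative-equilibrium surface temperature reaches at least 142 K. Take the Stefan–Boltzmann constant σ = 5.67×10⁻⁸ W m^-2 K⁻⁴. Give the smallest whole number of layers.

8

By the inverse-square law, S = 1361/8.14² = 20.54 W m^-2.
OLR = S(1−α)/4 = 2.670 W m^-2; the top layer radiates at T_e = 82.84 K.
T_s = (N+1)^(1/4)·T_e ≥ 142 K requires N+1 ≥ (T_s/T_e)⁴ = (142/82.84)⁴ = 8.633.
The minimum whole number is N = 8.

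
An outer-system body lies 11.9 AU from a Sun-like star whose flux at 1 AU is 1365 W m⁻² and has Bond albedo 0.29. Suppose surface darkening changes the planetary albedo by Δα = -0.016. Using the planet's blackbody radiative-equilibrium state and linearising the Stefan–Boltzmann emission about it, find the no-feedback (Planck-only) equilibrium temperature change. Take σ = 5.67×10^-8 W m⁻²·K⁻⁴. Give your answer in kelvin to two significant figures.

0.42 K

Flux at the orbit: S = 1365/(11.9)² = 9.639 W m⁻².
Unperturbed T_e = [9.639·(1−0.29)/(4σ)]^¼ = 74.12 K.
The change in absorbed flux is Δ[S(1−α)/4] = −SΔα/4 = 0.03856 W m⁻².
Planck response: λ_P = 4σT_e³ = 4·5.67×10⁻⁸·(74.12)³ = 0.09234 W m⁻²/K.
So ΔT₀ = 0.03856/0.09234 = 0.418 K.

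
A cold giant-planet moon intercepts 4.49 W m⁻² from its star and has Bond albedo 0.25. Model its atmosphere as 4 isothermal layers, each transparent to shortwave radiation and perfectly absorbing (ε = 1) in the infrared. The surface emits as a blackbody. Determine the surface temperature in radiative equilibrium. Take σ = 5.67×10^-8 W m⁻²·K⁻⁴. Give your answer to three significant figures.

OLR = S(1−α)/4 = 0.8419 W m⁻²; the top layer radiates at T_e = 62.07 K.
For an N-layer opaque stack, T_s⁴ = (N+1)T_e⁴, hence T_s = (5)^(1/4)×62.07 K = 92.82 K.

92.8 kelvin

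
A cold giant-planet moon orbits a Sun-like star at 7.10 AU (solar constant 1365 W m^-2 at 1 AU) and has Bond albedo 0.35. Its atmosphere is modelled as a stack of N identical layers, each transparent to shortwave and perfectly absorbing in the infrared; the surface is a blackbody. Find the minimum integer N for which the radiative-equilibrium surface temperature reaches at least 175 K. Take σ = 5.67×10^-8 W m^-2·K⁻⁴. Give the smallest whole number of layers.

Irradiance scales as 1/d², so S = 1365 W m^-2 × (1/7.10)² = 27.08 W m^-2.
The effective emission temperature is T_e = [S(1−α)/(4σ)]^¼ = 93.86 K.
T_s = (N+1)^(1/4)·T_e ≥ 175 K requires N+1 ≥ (T_s/T_e)⁴ = (175/93.86)⁴ = 12.086.
The minimum whole number is N = 12.

12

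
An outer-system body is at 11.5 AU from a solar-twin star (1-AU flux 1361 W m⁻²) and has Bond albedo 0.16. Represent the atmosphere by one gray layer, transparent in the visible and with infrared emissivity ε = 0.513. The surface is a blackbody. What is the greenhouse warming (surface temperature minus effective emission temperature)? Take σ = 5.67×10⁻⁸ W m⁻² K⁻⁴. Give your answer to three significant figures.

Flux at the orbit: S = 1361/(11.5)² = 10.29 W m⁻².
The planet radiates to space at T_e = [S(1−α)/(4σ)]^(1/4) = 78.57 K.
Surface balance with a leaky layer gives σT_s⁴ = σT_e⁴·2/(2−ε), so T_s = T_e·[2/(2−0.513)]^(1/4) = 84.62 K.
The atmosphere warms the surface by 6.043 K.

6.04 kelvin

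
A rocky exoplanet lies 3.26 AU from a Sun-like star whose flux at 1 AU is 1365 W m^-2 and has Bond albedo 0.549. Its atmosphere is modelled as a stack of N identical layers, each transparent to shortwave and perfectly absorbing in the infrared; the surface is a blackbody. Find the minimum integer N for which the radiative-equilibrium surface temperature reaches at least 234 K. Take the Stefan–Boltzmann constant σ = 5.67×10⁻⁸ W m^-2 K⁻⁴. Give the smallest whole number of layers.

11

By the inverse-square law, S = 1365/3.26² = 128.4 W m^-2.
The effective emission temperature is T_e = [S(1−α)/(4σ)]^¼ = 126.4 K.
Since T_s⁴ = (N+1)T_e⁴, we need N ≥ (T_s/T_e)⁴ − 1 = 10.739.
The minimum whole number is N = 11.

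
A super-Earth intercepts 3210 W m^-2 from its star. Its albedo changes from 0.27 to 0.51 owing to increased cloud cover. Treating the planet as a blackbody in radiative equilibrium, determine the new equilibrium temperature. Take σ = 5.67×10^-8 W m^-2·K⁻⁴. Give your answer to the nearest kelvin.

New equilibrium: T₂ = [(1−0.51)·3210/(4σ)]^(1/4) = 288.6 K.

289 kelvin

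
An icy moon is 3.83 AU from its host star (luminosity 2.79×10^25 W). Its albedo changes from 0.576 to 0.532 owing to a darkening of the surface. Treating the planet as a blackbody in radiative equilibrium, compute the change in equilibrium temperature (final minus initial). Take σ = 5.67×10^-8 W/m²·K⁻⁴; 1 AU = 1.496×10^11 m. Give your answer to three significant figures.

d = 3.83 × 1.496×10^11 m = 5.730×10^11 m.
S = L/(4πd²) = 6.763 W/m².
Initial: T₁ = [S(1−0.576)/(4σ)]^(1/4) = 59.63 K.
Final:   T₂ = [S(1−0.532)/(4σ)]^(1/4) = 61.12 K.
Change: 61.12 − 59.63 = 1.490 K.

1.49 K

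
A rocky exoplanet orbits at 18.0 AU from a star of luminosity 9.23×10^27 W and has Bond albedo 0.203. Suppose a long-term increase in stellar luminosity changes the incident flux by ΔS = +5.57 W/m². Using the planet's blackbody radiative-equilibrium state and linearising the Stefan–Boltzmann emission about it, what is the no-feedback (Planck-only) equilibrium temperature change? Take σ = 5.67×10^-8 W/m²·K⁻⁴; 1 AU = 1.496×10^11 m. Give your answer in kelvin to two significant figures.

d = 18.0 × 1.496×10^11 m = 2.693×10^12 m.
Spreading L over a sphere of radius d: S = 9.23×10^27/(4π·2.69×10^12²) = 101.3 W/m².
Reference equilibrium: T_e = [S(1−α)/(4σ)]^(1/4) = 137.4 K.
Only a fraction (1−α) is absorbed and it's spread over 4πR², so ΔF = (1−α)ΔS/4 = 1.110 W/m².
The Planck feedback parameter is 4σT_e³ = 0.5877 W/m²/K.
So ΔT₀ = 1.110/0.5877 = 1.89 K.

1.9 K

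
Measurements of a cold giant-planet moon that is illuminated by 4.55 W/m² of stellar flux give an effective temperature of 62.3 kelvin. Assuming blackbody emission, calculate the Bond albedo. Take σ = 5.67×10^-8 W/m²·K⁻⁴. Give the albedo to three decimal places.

Energy balance: S(1−α)/4 = σT⁴, so 1−α = 4σT⁴/S.
σT⁴ = 0.8542 W/m², so 4σT⁴ = 3.417 W/m².
Hence α = 1 − 3.417/4.550 = 0.2491.

0.249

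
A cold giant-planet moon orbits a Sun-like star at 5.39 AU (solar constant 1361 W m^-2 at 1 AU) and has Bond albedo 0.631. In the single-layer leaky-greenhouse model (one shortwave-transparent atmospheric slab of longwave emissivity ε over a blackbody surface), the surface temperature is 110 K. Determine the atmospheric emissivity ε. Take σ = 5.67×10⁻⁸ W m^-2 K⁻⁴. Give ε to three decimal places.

0.959

By the inverse-square law, S = 1361/5.39² = 46.85 W m^-2.
Effective temperature: T_e = [S(1−α)/(4σ)]^(1/4) = 93.44 K.
Inverting T_s⁴ = 2T_e⁴/(2−ε): (T_e/T_s)⁴ = 0.5206, so ε = 2(1 − 0.5206) = 0.9588.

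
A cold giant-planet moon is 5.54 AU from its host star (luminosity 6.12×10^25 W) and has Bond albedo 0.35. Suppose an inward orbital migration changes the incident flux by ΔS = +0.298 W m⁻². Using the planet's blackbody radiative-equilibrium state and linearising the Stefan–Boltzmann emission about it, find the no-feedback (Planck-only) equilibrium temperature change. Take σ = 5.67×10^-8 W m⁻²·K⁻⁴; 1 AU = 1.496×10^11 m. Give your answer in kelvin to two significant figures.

Orbital distance: d = 5.54 AU = 8.288×10^11 m.
S = L/(4πd²) = 7.090 W m⁻².
Reference equilibrium: T_e = [S(1−α)/(4σ)]^(1/4) = 67.14 K.
Only a fraction (1−α) is absorbed and it's spread over 4πR², so ΔF = (1−α)ΔS/4 = 0.04843 W m⁻².
The Planck feedback parameter is 4σT_e³ = 0.06864 W m⁻²/K.
So ΔT₀ = 0.04843/0.06864 = 0.705 K.

0.71 kelvin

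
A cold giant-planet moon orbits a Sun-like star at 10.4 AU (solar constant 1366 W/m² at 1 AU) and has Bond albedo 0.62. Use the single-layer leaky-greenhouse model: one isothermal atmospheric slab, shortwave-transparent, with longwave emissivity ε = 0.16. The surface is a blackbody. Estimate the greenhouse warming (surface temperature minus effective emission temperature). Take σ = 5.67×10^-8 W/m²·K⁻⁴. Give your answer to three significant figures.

Flux at the orbit: S = 1366/(10.4)² = 12.63 W/m².
The planet radiates to space at T_e = [S(1−α)/(4σ)]^(1/4) = 67.82 K.
Surface balance with a leaky layer gives σT_s⁴ = σT_e⁴·2/(2−ε), so T_s = T_e·[2/(2−0.16)]^(1/4) = 69.25 K.
Greenhouse warming: T_s − T_e = 1.429 K.

1.43 kelvin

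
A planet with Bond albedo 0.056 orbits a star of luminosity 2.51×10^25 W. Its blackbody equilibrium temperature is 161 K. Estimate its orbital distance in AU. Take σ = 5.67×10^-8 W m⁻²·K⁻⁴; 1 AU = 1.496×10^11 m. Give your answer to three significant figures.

The flux needed for this T is 4σT⁴/(1−0.056) = 161.4 W m⁻².
From L = 4πd²S, d = √(2.51×10^25/(4π·161.4)) = 1.112×10^11 m = 0.7436 AU.

0.744 AU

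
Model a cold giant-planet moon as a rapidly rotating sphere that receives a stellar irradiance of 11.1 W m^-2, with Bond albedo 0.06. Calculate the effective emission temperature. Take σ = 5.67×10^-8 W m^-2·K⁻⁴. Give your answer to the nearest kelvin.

82 K

Averaging over the sphere, the absorbed flux is S(1−α)/4 = 2.608 W m^-2.
Balancing against σT⁴: T = (2.608/5.67×10⁻⁸)^(1/4) = 82.36 K.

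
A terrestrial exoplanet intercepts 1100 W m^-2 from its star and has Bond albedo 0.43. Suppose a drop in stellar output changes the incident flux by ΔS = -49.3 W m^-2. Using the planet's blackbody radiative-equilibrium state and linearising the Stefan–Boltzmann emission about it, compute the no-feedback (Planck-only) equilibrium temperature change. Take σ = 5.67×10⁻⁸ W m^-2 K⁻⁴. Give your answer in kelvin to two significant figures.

The baseline emission temperature is T_e = 229.3 K.
TOA radiative forcing: ΔF = (1−α)ΔS/4 = 0.57·(-49.3)/4 = -7.025 W m^-2.
Planck response: λ_P = 4σT_e³ = 4·5.67×10⁻⁸·(229.3)³ = 2.734 W m^-2/K.
Hence the no-feedback warming is ΔF/(4σT_e³) = -2.57 K.

-2.6 kelvin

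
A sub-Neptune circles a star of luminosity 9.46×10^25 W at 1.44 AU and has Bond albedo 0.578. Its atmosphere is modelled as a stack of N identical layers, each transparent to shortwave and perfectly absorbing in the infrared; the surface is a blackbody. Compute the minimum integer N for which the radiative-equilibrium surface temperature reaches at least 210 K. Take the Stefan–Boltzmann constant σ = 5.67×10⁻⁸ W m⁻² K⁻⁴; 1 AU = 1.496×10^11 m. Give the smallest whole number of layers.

6

Orbital distance: d = 1.44 AU = 2.154×10^11 m.
Flux at the orbit: S = L/(4πd²) = 9.46×10^25/(4π·(2.15×10^11)²) = 162.2 W m⁻².
OLR = S(1−α)/4 = 17.11 W m⁻²; the top layer radiates at T_e = 131.8 K.
T_s = (N+1)^(1/4)·T_e ≥ 210 K requires N+1 ≥ (T_s/T_e)⁴ = (210/131.8)⁴ = 6.443.
So N ≥ 5.443; the smallest integer is N = 6.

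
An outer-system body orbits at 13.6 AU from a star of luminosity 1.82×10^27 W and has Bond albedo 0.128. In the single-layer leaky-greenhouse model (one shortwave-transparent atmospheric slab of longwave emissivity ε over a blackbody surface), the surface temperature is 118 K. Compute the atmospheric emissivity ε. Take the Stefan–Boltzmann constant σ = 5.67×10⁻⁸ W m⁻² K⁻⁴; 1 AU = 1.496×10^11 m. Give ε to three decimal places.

Orbital distance: d = 13.6 AU = 2.035×10^12 m.
Flux at the orbit: S = L/(4πd²) = 1.82×10^27/(4π·(2.03×10^12)²) = 34.99 W m⁻².
Effective temperature: T_e = [S(1−α)/(4σ)]^(1/4) = 107.7 K.
Inverting T_s⁴ = 2T_e⁴/(2−ε): (T_e/T_s)⁴ = 0.6939, so ε = 2(1 − 0.6939) = 0.6123.

0.612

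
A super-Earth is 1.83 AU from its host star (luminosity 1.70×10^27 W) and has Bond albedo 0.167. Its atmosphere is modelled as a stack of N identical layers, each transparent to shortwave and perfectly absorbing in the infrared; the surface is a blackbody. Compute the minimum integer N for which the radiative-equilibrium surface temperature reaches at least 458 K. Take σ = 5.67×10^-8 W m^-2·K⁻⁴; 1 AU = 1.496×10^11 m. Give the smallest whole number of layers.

6

d = 1.83 × 1.496×10^11 m = 2.738×10^11 m.
Flux at the orbit: S = L/(4πd²) = 1.70×10^27/(4π·(2.74×10^11)²) = 1805 W m^-2.
OLR = S(1−α)/4 = 375.9 W m^-2; the top layer radiates at T_e = 285.3 K.
Since T_s⁴ = (N+1)T_e⁴, we need N ≥ (T_s/T_e)⁴ − 1 = 5.637.
So N ≥ 5.637; the smallest integer is N = 6.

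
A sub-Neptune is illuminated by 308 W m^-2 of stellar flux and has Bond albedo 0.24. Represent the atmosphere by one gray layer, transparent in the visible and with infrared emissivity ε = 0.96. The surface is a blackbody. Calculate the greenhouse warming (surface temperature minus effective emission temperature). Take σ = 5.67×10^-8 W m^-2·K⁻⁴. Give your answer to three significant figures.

At the top of the atmosphere, σT_e⁴ = S(1−α)/4 = 58.52 W m^-2, giving T_e = 179.2 K.
The surface balance (absorbed SW + ε·downward IR = σT_s⁴) with T_a⁴ = T_s⁴/2 reduces to T_s = T_e·[2/(2−ε)]^¼ = 211.1 K.
T_s − T_e = 211.1 − 179.2 = 31.83 K.

31.8 kelvin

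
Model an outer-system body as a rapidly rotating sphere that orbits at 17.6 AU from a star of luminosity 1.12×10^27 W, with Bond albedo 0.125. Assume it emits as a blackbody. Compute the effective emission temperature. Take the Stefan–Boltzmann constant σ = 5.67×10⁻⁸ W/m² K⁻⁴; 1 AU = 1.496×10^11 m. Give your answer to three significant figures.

Orbital distance: d = 17.6 AU = 2.633×10^12 m.
Flux at the orbit: S = L/(4πd²) = 1.12×10^27/(4π·(2.63×10^12)²) = 12.86 W/m².
Absorbed flux (global mean): S(1−α)/4 = 12.86·0.875/4 = 2.812 W/m².
Set σT⁴ = 2.812 → T = (2.812/σ)^(1/4) = 83.92 K.

83.9 kelvin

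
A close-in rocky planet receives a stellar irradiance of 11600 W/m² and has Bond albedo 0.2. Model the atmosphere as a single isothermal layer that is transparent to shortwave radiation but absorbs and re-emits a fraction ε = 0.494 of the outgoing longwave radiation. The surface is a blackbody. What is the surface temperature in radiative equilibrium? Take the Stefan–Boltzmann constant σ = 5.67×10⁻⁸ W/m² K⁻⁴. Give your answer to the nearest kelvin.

At the top of the atmosphere, σT_e⁴ = S(1−α)/4 = 2320 W/m², giving T_e = 449.8 K.
For a single slab of emissivity ε, T_s⁴ = 2T_e⁴/(2−ε); thus T_s = 449.8·(1.328)^(1/4) = 482.8 K.

483 kelvin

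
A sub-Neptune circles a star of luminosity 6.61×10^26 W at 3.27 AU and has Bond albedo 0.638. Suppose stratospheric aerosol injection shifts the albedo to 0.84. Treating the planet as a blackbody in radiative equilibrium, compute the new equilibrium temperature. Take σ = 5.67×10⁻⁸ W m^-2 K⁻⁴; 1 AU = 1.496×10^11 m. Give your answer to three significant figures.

112 kelvin

d = 3.27 × 1.496×10^11 m = 4.892×10^11 m.
S = L/(4πd²) = 219.8 W m^-2.
New equilibrium: T₂ = [(1−0.84)·219.8/(4σ)]^(1/4) = 111.6 K.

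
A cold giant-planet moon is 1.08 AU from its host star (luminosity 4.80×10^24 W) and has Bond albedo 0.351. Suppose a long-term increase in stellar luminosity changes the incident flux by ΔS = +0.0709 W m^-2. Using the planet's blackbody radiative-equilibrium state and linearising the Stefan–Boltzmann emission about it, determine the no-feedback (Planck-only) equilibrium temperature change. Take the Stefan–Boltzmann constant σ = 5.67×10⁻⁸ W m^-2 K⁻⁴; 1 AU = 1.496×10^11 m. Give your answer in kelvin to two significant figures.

0.097 K

d = 1.08 × 1.496×10^11 m = 1.616×10^11 m.
Flux at the orbit: S = L/(4πd²) = 4.80×10^24/(4π·(1.62×10^11)²) = 14.63 W m^-2.
Reference equilibrium: T_e = [S(1−α)/(4σ)]^(1/4) = 80.44 K.
TOA radiative forcing: ΔF = (1−α)ΔS/4 = 0.649·(+0.0709)/4 = 0.01150 W m^-2.
Linearising σT⁴ gives d(σT⁴)/dT = 4σT_e³ = 0.1181 W m^-2 per K.
So ΔT₀ = 0.01150/0.1181 = 0.0974 K.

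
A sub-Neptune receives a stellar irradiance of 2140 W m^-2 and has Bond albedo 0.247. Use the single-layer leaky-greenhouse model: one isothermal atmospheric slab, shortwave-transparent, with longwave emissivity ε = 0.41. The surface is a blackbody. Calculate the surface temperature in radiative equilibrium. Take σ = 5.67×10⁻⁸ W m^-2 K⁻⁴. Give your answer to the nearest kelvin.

Effective emission temperature (TOA balance): σT_e⁴ = S(1−α)/4 = 402.9 W m^-2 → T_e = 290.3 K.
For a single slab of emissivity ε, T_s⁴ = 2T_e⁴/(2−ε); thus T_s = 290.3·(1.258)^(1/4) = 307.5 K.

307 K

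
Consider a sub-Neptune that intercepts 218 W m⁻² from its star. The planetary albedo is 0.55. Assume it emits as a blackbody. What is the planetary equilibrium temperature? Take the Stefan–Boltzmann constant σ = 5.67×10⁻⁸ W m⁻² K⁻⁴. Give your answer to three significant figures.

144 K

The planet absorbs (1−α)S over its disc πR² and re-emits over 4πR², so the mean absorbed flux is (1−0.55)·218.0/4 = 24.52 W m⁻².
Set σT⁴ = 24.52 → T = (24.52/σ)^(1/4) = 144.2 K.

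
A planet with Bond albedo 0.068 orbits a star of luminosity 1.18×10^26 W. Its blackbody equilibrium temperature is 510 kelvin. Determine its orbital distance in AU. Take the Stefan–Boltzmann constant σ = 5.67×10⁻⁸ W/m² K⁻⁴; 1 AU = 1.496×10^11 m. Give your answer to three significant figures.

0.160 AU

Required flux: S = 4σT⁴/(1−α) = 16460 W/m².
Then d = [L/(4πS)]^(1/2) = 2.388×10^10 m, i.e. 0.1596 AU.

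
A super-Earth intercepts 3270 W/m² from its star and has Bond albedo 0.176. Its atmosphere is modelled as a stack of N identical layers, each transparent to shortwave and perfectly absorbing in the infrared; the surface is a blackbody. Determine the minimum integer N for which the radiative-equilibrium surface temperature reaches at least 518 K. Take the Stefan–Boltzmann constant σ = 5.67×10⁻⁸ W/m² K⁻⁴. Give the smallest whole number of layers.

OLR = S(1−α)/4 = 673.6 W/m²; the top layer radiates at T_e = 330.1 K.
T_s = (N+1)^(1/4)·T_e ≥ 518 K requires N+1 ≥ (T_s/T_e)⁴ = (518/330.1)⁴ = 6.060.
Rounding up, N = 6.

6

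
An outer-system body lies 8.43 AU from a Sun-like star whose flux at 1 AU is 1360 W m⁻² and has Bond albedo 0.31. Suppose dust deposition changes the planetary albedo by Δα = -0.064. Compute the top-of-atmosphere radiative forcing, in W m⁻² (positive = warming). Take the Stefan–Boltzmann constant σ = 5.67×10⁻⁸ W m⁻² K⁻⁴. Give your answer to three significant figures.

0.306 W m⁻²

Irradiance scales as 1/d², so S = 1360 W m⁻² × (1/8.43)² = 19.14 W m⁻².
The change in absorbed flux is Δ[S(1−α)/4] = −SΔα/4 = 0.3062 W m⁻².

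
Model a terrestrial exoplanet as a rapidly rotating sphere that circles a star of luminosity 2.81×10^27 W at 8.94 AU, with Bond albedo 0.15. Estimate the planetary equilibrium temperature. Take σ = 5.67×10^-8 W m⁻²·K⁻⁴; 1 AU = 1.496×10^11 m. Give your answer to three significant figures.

147 K

d = 8.94 × 1.496×10^11 m = 1.337×10^12 m.
Spreading L over a sphere of radius d: S = 2.81×10^27/(4π·1.34×10^12²) = 125.0 W m⁻².
Averaging over the sphere, the absorbed flux is S(1−α)/4 = 26.57 W m⁻².
Set σT⁴ = 26.57 → T = (26.57/σ)^(1/4) = 147.1 K.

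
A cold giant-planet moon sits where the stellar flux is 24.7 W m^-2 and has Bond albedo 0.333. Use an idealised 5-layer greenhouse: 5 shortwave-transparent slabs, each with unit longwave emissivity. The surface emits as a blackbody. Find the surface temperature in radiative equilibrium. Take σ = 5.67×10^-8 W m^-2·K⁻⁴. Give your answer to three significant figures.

144 K

The effective emission temperature is T_e = [S(1−α)/(4σ)]^¼ = 92.32 K.
With N = 5 opaque layers, T_s = (N+1)^(1/4)·T_e = 6^(1/4)·92.32 = 144.5 K.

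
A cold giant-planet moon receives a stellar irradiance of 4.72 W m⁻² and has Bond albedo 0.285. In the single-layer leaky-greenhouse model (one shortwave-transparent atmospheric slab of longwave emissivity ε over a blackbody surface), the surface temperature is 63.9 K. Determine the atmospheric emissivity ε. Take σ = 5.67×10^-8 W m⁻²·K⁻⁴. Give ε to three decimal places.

Effective temperature: T_e = [S(1−α)/(4σ)]^(1/4) = 62.11 K.
Inverting T_s⁴ = 2T_e⁴/(2−ε): (T_e/T_s)⁴ = 0.8925, so ε = 2(1 − 0.8925) = 0.2150.

0.215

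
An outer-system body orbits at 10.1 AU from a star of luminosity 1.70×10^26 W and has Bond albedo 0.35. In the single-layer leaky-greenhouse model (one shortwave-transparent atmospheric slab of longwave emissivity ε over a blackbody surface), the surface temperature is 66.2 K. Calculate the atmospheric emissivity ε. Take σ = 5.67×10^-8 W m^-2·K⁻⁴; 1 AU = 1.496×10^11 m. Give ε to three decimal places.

0.232

d = 10.1 × 1.496×10^11 m = 1.511×10^12 m.
Flux at the orbit: S = L/(4πd²) = 1.70×10^26/(4π·(1.51×10^12)²) = 5.926 W m^-2.
Effective temperature: T_e = [S(1−α)/(4σ)]^(1/4) = 64.19 K.
Since (2−ε)/2 = (T_e/T_s)⁴ = 0.8842, ε = 0.2315.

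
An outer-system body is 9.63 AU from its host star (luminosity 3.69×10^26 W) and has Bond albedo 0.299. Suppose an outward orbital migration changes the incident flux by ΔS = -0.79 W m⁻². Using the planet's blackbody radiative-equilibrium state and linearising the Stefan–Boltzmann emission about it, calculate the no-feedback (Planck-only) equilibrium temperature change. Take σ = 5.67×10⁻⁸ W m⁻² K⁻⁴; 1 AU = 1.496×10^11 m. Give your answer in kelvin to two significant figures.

-1.1 kelvin

d = 9.63 × 1.496×10^11 m = 1.441×10^12 m.
Spreading L over a sphere of radius d: S = 3.69×10^26/(4π·1.44×10^12²) = 14.15 W m⁻².
Unperturbed T_e = [14.15·(1−0.299)/(4σ)]^¼ = 81.32 K.
ΔF = Δ[S(1−α)]/4 = (1−0.299)·-0.79/4 = -0.1384 W m⁻².
Planck response: λ_P = 4σT_e³ = 4·5.67×10⁻⁸·(81.32)³ = 0.1220 W m⁻²/K.
Hence the no-feedback warming is ΔF/(4σT_e³) = -1.14 K.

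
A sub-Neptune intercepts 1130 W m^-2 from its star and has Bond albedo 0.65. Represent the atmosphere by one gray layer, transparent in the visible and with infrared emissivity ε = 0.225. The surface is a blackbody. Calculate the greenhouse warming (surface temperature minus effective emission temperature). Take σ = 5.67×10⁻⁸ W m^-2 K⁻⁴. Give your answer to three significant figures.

6.19 K

At the top of the atmosphere, σT_e⁴ = S(1−α)/4 = 98.88 W m^-2, giving T_e = 204.4 K.
For a single slab of emissivity ε, T_s⁴ = 2T_e⁴/(2−ε); thus T_s = 204.4·(1.127)^(1/4) = 210.5 K.
Greenhouse warming: T_s − T_e = 6.189 K.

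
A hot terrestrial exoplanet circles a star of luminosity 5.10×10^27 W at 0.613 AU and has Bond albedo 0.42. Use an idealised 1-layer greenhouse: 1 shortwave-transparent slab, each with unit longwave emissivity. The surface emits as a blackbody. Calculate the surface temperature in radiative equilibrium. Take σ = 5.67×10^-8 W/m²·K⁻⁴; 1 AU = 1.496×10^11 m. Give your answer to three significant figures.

705 kelvin

d = 0.613 × 1.496×10^11 m = 9.170×10^10 m.
Spreading L over a sphere of radius d: S = 5.10×10^27/(4π·9.17×10^10²) = 48260 W/m².
Top-of-atmosphere balance: σT_e⁴ = S(1−α)/4 = 6998 W/m² → T_e = 592.7 K.
Layer-by-layer balance gives σT_s⁴ = (N+1)σT_e⁴, so T_s = 2^¼·592.7 = 704.9 K.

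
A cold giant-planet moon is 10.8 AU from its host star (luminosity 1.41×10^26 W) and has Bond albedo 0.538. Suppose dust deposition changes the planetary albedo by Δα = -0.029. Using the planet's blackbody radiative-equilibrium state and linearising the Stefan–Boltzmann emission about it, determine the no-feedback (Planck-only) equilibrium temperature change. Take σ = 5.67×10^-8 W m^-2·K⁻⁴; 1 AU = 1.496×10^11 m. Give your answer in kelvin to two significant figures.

0.85 kelvin

d = 10.8 × 1.496×10^11 m = 1.616×10^12 m.
Spreading L over a sphere of radius d: S = 1.41×10^26/(4π·1.62×10^12²) = 4.298 W m^-2.
Unperturbed T_e = [4.298·(1−0.538)/(4σ)]^¼ = 54.40 K.
The change in absorbed flux is Δ[S(1−α)/4] = −SΔα/4 = 0.03116 W m^-2.
Planck response: λ_P = 4σT_e³ = 4·5.67×10⁻⁸·(54.40)³ = 0.03651 W m^-2/K.
ΔT₀ = ΔF/λ_P = 0.03116/0.03651 = 0.854 K.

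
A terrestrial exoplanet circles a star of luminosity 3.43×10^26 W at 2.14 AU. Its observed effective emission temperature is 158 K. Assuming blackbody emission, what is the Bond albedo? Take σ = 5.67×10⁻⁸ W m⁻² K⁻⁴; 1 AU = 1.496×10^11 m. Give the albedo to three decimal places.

Orbital distance: d = 2.14 AU = 3.201×10^11 m.
S = L/(4πd²) = 266.3 W m⁻².
From σT⁴ = S(1−α)/4 we invert for α: 1−α = 4σT⁴/S.
σT⁴ = 35.34 W m⁻², so 4σT⁴ = 141.3 W m⁻².
1−α = 141.3/266.3 = 0.5307, so α = 0.4693.

0.469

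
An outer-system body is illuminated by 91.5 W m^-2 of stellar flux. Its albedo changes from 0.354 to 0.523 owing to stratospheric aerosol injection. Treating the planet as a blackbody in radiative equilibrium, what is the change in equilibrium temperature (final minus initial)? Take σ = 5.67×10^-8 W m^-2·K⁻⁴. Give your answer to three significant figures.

With α = 0.354, T₁ = 127.1 K.
After:  T₂ = [91.50·0.477/(4σ)]^(1/4) = 117.8 K.
ΔT = T₂ − T₁ = -9.277 K.

-9.28 K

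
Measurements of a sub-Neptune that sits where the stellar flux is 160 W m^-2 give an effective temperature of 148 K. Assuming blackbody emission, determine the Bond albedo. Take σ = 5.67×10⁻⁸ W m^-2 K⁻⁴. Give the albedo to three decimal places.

From σT⁴ = S(1−α)/4 we invert for α: 1−α = 4σT⁴/S.
σT⁴ = 27.20 W m^-2, so 4σT⁴ = 108.8 W m^-2.
1−α = 108.8/160.0 = 0.6801, so α = 0.3199.

0.320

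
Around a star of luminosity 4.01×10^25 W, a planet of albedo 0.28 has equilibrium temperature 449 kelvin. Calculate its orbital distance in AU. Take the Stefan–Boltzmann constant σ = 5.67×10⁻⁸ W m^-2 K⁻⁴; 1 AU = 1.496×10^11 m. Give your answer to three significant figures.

0.106 AU

Required flux: S = 4σT⁴/(1−α) = 12800 W m^-2.
From L = 4πd²S, d = √(4.01×10^25/(4π·12800)) = 1.579×10^10 m = 0.1055 AU.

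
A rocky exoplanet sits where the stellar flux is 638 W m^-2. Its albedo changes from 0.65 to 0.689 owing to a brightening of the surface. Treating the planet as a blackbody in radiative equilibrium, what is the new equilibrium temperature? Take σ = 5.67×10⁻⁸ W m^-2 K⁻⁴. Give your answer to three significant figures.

With the new albedo, S(1−α₂)/4 = 49.60 W m^-2, so T₂ = 172.0 K.

172 K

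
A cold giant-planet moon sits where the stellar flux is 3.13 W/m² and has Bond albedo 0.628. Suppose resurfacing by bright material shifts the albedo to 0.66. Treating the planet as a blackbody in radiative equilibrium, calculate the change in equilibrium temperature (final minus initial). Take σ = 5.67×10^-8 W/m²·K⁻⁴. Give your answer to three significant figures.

-1.06 K

With α = 0.628, T₁ = 47.60 K.
With α = 0.66, T₂ = 46.54 K.
ΔT = T₂ − T₁ = -1.058 K.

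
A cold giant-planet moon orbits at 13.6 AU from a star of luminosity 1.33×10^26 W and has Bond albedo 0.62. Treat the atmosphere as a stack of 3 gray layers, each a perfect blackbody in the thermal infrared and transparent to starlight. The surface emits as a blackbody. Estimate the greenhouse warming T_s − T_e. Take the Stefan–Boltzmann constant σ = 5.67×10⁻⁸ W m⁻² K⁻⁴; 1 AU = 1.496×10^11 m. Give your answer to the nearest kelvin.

19 K

Orbital distance: d = 13.6 AU = 2.035×10^12 m.
Spreading L over a sphere of radius d: S = 1.33×10^26/(4π·2.03×10^12²) = 2.557 W m⁻².
The effective emission temperature is T_e = [S(1−α)/(4σ)]^¼ = 45.49 K.
T_s = (N+1)^(1/4)·T_e = 64.34 K.
Warming: T_s − T_e = 18.84 K.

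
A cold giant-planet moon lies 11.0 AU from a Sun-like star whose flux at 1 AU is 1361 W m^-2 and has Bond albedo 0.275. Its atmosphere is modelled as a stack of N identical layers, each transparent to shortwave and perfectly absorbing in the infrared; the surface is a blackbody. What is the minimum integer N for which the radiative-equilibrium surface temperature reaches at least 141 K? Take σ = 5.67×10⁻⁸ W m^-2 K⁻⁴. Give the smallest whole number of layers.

10

Flux at the orbit: S = 1361/(11.0)² = 11.25 W m^-2.
OLR = S(1−α)/4 = 2.039 W m^-2; the top layer radiates at T_e = 77.44 K.
T_s = (N+1)^(1/4)·T_e ≥ 141 K requires N+1 ≥ (T_s/T_e)⁴ = (141/77.44)⁴ = 10.993.
Rounding up, N = 10.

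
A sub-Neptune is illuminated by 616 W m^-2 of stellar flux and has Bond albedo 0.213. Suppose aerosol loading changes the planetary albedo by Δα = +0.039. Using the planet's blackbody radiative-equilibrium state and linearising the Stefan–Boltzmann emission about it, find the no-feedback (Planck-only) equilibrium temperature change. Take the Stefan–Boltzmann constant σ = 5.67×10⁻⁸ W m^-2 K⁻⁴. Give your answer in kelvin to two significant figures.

Unperturbed T_e = [616.0·(1−0.213)/(4σ)]^¼ = 215.0 K.
TOA radiative forcing: ΔF = −S·Δα/4 = −616.0·(+0.039)/4 = -6.006 W m^-2.
Planck response: λ_P = 4σT_e³ = 4·5.67×10⁻⁸·(215.0)³ = 2.255 W m^-2/K.
So ΔT₀ = -6.006/2.255 = -2.66 K.

-2.7 K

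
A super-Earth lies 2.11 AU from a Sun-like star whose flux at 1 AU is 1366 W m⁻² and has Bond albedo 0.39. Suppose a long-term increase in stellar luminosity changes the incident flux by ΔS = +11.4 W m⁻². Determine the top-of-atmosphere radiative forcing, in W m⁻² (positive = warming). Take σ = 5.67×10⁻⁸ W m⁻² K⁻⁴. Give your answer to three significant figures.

Flux at the orbit: S = 1366/(2.11)² = 306.8 W m⁻².
ΔF = Δ[S(1−α)]/4 = (1−0.39)·+11.4/4 = 1.738 W m⁻².

1.74 W m⁻²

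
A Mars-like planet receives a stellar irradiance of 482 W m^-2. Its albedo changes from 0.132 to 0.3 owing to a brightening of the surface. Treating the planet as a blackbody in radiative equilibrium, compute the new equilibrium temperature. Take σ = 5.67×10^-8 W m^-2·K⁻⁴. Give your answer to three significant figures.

With the new albedo, S(1−α₂)/4 = 84.35 W m^-2, so T₂ = 196.4 K.

196 K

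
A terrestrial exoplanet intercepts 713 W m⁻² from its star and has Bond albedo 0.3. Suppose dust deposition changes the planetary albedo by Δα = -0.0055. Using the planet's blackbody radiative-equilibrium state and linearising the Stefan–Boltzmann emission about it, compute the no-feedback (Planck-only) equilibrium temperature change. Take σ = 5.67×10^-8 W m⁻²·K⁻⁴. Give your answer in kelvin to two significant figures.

0.43 K

Reference equilibrium: T_e = [S(1−α)/(4σ)]^(1/4) = 216.6 K.
ΔF = −(S/4)Δα = −(713.0/4)×(-0.0055) = 0.9804 W m⁻².
Planck response: λ_P = 4σT_e³ = 4·5.67×10⁻⁸·(216.6)³ = 2.304 W m⁻²/K.
Hence the no-feedback warming is ΔF/(4σT_e³) = 0.425 K.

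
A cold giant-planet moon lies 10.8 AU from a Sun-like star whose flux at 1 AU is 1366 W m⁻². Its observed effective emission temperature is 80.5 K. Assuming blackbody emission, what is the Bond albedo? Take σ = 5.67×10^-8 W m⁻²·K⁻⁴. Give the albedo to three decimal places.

0.187

Flux at the orbit: S = 1366/(10.8)² = 11.71 W m⁻².
Energy balance: S(1−α)/4 = σT⁴, so 1−α = 4σT⁴/S.
σT⁴ = 2.381 W m⁻², so 4σT⁴ = 9.524 W m⁻².
Hence α = 1 − 9.524/11.71 = 0.1868.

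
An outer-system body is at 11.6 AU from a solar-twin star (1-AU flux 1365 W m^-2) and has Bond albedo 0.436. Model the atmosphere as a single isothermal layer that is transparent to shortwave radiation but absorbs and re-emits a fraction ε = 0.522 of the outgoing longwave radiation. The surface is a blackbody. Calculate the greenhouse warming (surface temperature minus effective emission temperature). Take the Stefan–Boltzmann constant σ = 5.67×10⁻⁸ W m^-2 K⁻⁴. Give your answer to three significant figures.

By the inverse-square law, S = 1365/11.6² = 10.14 W m^-2.
At the top of the atmosphere, σT_e⁴ = S(1−α)/4 = 1.430 W m^-2, giving T_e = 70.87 K.
The surface balance (absorbed SW + ε·downward IR = σT_s⁴) with T_a⁴ = T_s⁴/2 reduces to T_s = T_e·[2/(2−ε)]^¼ = 76.44 K.
T_s − T_e = 76.44 − 70.87 = 5.567 K.

5.57 K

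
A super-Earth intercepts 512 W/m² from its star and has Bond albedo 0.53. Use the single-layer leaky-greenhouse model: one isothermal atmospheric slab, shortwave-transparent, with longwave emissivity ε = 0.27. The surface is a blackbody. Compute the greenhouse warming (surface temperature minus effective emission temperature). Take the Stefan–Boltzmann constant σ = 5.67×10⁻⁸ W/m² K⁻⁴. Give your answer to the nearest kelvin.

7 kelvin

At the top of the atmosphere, σT_e⁴ = S(1−α)/4 = 60.16 W/m², giving T_e = 180.5 K.
For a single slab of emissivity ε, T_s⁴ = 2T_e⁴/(2−ε); thus T_s = 180.5·(1.156)^(1/4) = 187.1 K.
T_s − T_e = 187.1 − 180.5 = 6.664 K.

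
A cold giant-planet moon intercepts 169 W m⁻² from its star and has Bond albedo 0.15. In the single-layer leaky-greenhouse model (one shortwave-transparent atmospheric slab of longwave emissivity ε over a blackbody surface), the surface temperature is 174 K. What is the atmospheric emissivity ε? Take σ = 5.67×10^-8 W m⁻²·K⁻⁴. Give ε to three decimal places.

First, T_e = [169.0·(1−0.15)/(4σ)]^(1/4) = 158.6 K.
Inverting T_s⁴ = 2T_e⁴/(2−ε): (T_e/T_s)⁴ = 0.6910, so ε = 2(1 − 0.6910) = 0.6180.

0.618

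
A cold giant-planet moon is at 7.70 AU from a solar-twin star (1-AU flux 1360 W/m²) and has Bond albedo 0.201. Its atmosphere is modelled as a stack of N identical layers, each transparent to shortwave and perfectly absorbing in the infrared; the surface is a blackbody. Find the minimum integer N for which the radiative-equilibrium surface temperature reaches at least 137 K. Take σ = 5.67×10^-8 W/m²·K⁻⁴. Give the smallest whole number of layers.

Irradiance scales as 1/d², so S = 1360 W/m² × (1/7.70)² = 22.94 W/m².
The effective emission temperature is T_e = [S(1−α)/(4σ)]^¼ = 94.81 K.
T_s = (N+1)^(1/4)·T_e ≥ 137 K requires N+1 ≥ (T_s/T_e)⁴ = (137/94.81)⁴ = 4.359.
The minimum whole number is N = 4.

4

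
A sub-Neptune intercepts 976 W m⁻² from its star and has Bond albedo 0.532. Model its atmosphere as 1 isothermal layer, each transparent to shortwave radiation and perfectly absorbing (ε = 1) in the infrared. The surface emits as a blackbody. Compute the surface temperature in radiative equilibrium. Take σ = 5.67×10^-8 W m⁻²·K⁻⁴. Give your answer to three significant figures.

The effective emission temperature is T_e = [S(1−α)/(4σ)]^¼ = 211.8 K.
Layer-by-layer balance gives σT_s⁴ = (N+1)σT_e⁴, so T_s = 2^¼·211.8 = 251.9 K.

252 K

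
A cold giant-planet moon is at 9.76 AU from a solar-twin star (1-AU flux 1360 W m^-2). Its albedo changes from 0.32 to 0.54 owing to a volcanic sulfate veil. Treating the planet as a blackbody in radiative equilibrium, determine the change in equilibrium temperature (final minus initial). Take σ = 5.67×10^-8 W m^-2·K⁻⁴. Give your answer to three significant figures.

-7.53 kelvin

Flux at the orbit: S = 1360/(9.76)² = 14.28 W m^-2.
Initial: T₁ = [S(1−0.32)/(4σ)]^(1/4) = 80.89 K.
Final:   T₂ = [S(1−0.54)/(4σ)]^(1/4) = 73.36 K.
ΔT = T₂ − T₁ = -7.530 K.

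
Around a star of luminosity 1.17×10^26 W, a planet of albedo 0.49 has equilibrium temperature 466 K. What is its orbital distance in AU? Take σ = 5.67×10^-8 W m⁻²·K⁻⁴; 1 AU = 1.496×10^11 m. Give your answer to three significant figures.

0.141 AU

Energy balance gives S = 4σT⁴/(1−α) = 20970 W m⁻².
S = L/(4πd²) → d = √(L/4πS) = √(1.17×10^26/(4π·20970)) = 2.107×10^10 m = 0.1408 AU.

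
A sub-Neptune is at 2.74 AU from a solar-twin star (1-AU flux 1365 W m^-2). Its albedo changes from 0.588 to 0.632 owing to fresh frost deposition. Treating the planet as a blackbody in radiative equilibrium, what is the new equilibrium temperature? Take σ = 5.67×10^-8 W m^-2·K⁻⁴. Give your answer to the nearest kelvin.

131 K

Flux at the orbit: S = 1365/(2.74)² = 181.8 W m^-2.
New equilibrium: T₂ = [(1−0.632)·181.8/(4σ)]^(1/4) = 131.1 K.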